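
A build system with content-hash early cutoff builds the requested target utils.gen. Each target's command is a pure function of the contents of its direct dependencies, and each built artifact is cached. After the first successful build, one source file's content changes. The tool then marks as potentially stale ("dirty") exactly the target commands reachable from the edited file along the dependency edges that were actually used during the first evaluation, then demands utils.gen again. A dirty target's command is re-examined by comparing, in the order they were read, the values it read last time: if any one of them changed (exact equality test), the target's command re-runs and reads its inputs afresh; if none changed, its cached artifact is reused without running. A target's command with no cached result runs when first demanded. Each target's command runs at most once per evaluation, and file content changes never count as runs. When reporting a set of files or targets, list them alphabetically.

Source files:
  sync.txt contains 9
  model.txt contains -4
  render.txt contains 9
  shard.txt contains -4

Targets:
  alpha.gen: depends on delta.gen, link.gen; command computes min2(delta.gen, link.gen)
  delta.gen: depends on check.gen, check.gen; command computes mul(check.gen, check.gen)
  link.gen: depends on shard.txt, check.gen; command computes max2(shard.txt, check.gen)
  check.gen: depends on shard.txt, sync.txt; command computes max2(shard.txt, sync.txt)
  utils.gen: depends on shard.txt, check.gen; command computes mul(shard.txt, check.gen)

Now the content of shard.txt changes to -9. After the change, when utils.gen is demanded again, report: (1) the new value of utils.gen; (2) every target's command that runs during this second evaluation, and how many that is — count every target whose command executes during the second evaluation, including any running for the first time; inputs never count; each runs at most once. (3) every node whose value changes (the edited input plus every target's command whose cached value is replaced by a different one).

New value of utils.gen: -81.
Target commands that run: check.gen, utils.gen — 2 in total.
Values that change: shard.txt, utils.gen.

First evaluation (everything demanded from the output):
  check.gen = max2(-4, 9) = 9
  utils.gen = mul(-4, 9) = -36

Propagation after the edit:
  check.gen: runs — shard.txt -4->-9; result 9 (same value as before).
  utils.gen: runs — shard.txt -4->-9; result -81.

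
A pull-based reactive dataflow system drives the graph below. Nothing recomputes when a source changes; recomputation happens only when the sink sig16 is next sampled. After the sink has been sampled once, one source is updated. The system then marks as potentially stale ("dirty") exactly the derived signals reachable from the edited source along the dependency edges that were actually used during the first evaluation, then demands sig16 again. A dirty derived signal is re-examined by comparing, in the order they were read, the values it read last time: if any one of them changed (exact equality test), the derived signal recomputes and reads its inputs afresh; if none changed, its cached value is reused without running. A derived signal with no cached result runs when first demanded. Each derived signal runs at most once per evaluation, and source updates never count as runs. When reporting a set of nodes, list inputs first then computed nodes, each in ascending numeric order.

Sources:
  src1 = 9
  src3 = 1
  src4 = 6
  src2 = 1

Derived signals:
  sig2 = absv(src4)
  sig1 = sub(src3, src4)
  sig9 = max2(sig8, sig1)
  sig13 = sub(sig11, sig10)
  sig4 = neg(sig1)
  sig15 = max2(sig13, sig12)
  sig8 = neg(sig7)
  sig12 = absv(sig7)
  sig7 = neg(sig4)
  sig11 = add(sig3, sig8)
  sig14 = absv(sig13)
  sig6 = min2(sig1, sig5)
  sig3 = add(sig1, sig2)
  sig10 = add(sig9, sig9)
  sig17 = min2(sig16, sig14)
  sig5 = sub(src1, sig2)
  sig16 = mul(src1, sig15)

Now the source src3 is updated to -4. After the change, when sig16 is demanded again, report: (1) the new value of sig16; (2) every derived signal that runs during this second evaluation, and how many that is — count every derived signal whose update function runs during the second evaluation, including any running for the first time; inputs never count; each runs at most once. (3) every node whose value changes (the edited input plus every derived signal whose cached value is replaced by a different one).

New value of sig16: 90.
Derived signals that run: sig1, sig3, sig4, sig7, sig8, sig9, sig10, sig11, sig12, sig13, sig15, sig16 — 12 in total.
Values that change: src3, sig1, sig3, sig4, sig7, sig8, sig9, sig10, sig12, sig13, sig15, sig16.

First evaluation (everything demanded from the output):
  sig1 = sub(1, 6) = -5
  sig2 = absv(6) = 6
  sig3 = add(-5, 6) = 1
  sig4 = neg(-5) = 5
  sig7 = neg(5) = -5
  sig8 = neg(-5) = 5
  sig9 = max2(5, -5) = 5
  sig10 = add(5, 5) = 10
  sig11 = add(1, 5) = 6
  sig12 = absv(-5) = 5
  sig13 = sub(6, 10) = -4
  sig15 = max2(-4, 5) = 5
  sig16 = mul(9, 5) = 45

Propagation after the edit:
  sig1: runs — src3 1->-4; result -10.
  sig3: runs — sig1 -5->-10; result -4.
  sig4: runs — sig1 -5->-10; result 10.
  sig7: runs — sig4 5->10; result -10.
  sig8: runs — sig7 -5->-10; result 10.
  sig9: runs — sig8 5->10; sig1 -5->-10; result 10.
  sig10: runs — sig9 5->10; sig9 5->10; result 20.
  sig11: runs — sig3 1->-4; sig8 5->10; result 6 (same value as before).
  sig12: runs — sig7 -5->-10; result 10.
  sig13: runs — sig10 10->20; result -14.
  sig15: runs — sig13 -4->-14; sig12 5->10; result 10.
  sig16: runs — sig15 5->10; result 90.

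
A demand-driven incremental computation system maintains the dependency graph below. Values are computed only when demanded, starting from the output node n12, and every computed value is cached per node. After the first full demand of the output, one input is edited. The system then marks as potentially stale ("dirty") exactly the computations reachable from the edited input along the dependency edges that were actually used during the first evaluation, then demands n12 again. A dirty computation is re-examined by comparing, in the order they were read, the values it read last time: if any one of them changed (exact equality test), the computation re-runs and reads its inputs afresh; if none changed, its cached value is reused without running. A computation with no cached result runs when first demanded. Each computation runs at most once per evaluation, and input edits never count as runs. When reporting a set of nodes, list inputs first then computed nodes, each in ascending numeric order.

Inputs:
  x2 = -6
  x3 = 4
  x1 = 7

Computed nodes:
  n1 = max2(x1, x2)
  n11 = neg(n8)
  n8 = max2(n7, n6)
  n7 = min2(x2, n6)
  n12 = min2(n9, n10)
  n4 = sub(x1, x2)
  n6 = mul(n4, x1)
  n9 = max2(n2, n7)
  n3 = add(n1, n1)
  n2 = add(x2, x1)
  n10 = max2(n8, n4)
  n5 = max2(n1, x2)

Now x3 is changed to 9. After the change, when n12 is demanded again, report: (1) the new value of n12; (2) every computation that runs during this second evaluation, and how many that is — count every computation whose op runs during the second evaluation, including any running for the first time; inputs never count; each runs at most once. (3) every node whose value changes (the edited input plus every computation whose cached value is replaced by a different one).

First evaluation (everything demanded from the output):
  n2 = add(-6, 7) = 1
  n4 = sub(7, -6) = 13
  n6 = mul(13, 7) = 91
  n7 = min2(-6, 91) = -6
  n8 = max2(-6, 91) = 91
  n9 = max2(1, -6) = 1
  n10 = max2(91, 13) = 91
  n12 = min2(1, 91) = 1

Propagation after the edit:
  x3 feeds no computation that the output demands — nothing is marked dirty and nothing runs.

Key observation: x3 is never demanded by the output, so the edit triggers no recomputation at all.

New value of n12: 1.
Computations that run: none — 0 in total.
Values that change: x3.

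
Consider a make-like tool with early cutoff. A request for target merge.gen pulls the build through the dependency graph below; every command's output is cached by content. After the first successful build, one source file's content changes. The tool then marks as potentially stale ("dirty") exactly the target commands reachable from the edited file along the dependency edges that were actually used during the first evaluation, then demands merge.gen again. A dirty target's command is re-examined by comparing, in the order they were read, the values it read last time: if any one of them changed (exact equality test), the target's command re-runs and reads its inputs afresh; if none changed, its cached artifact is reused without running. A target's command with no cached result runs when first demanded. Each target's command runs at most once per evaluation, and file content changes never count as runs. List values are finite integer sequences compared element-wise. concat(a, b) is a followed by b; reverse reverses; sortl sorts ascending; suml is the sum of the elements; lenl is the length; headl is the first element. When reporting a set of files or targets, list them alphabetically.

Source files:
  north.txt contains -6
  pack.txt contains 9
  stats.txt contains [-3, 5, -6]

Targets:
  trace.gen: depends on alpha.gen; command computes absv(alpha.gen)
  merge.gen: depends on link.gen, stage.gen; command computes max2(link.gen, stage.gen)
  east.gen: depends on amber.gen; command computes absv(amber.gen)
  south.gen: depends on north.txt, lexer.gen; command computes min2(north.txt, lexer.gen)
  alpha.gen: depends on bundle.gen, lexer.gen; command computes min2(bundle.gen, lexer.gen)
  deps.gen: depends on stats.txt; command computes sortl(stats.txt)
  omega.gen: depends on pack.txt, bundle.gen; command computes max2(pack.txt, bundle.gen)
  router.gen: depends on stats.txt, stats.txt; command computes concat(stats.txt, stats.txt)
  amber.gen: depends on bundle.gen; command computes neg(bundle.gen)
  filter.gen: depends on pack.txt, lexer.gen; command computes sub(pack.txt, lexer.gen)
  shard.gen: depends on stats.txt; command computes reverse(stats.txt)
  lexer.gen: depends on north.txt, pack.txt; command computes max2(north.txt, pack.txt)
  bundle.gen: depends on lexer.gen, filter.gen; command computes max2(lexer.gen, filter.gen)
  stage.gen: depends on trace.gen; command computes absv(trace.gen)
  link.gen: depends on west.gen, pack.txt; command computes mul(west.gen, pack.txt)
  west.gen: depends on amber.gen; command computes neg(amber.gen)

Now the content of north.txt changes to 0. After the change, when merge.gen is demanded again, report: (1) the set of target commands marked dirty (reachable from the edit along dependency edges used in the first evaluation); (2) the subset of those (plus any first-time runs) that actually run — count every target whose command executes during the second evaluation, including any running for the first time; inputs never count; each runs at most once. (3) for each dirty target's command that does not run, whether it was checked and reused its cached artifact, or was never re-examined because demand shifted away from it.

First demand of the output computes:
  lexer.gen = max2(-6, 9) = 9
  filter.gen = sub(9, 9) = 0
  bundle.gen = max2(9, 0) = 9
  alpha.gen = min2(9, 9) = 9
  amber.gen = neg(9) = -9
  trace.gen = absv(9) = 9
  stage.gen = absv(9) = 9
  west.gen = neg(-9) = 9
  link.gen = mul(9, 9) = 81
  merge.gen = max2(81, 9) = 81

After the edit, cleaning proceeds:
  lexer.gen: a read changed (north.txt -6->0) — executes, giving 9 — identical to its old value.
  filter.gen: dirty, but its reads are unchanged (pack.txt unchanged, lexer.gen unchanged); cached 0 stands.
  bundle.gen: dirty, but its reads are unchanged (lexer.gen unchanged, filter.gen unchanged); cached 9 stands.
  alpha.gen: dirty, but its reads are unchanged (bundle.gen unchanged, lexer.gen unchanged); cached 9 stands.
  amber.gen: dirty, but its reads are unchanged (bundle.gen unchanged); cached -9 stands.
  trace.gen: dirty, but its reads are unchanged (alpha.gen unchanged); cached 9 stands.
  stage.gen: dirty, but its reads are unchanged (trace.gen unchanged); cached 9 stands.
  west.gen: dirty, but its reads are unchanged (amber.gen unchanged); cached 9 stands.
  link.gen: dirty, but its reads are unchanged (west.gen unchanged, pack.txt unchanged); cached 81 stands.
  merge.gen: dirty, but its reads are unchanged (link.gen unchanged, stage.gen unchanged); cached 81 stands.

Note the absorption at lexer.gen: it re-runs yet its value is the same, leaving the output's value untouched.

The edit dirties: alpha.gen, amber.gen, bundle.gen, filter.gen, lexer.gen, link.gen, merge.gen, stage.gen, trace.gen, west.gen.
1 target commands run: lexer.gen.
Cache hits after checking: alpha.gen, amber.gen, bundle.gen, filter.gen, link.gen, merge.gen, stage.gen, trace.gen, west.gen.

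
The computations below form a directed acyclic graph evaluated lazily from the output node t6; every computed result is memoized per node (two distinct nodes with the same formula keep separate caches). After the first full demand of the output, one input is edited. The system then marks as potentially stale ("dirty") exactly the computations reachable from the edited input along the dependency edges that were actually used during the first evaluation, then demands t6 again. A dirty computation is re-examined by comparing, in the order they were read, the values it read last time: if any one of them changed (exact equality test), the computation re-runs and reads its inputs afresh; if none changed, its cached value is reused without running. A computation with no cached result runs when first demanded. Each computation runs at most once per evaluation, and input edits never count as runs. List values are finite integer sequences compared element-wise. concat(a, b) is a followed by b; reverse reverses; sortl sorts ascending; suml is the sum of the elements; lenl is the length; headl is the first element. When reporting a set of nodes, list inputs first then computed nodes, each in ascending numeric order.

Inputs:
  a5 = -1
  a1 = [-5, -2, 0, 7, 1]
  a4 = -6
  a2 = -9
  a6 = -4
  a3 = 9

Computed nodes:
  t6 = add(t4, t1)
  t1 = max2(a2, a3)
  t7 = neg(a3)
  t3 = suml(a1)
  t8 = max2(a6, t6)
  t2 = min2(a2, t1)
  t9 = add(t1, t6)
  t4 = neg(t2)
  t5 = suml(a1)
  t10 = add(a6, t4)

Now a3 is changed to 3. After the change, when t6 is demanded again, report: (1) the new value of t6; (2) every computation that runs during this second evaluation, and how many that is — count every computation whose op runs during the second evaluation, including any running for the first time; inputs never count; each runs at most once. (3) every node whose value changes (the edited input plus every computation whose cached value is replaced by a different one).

First demand of the output computes:
  t1 = max2(-9, 9) = 9
  t2 = min2(-9, 9) = -9
  t4 = neg(-9) = 9
  t6 = add(9, 9) = 18

After the edit, cleaning proceeds:
  t1: a read changed (a3 9->3) — executes, giving 3.
  t2: a read changed (t1 9->3) — executes, giving -9 — identical to its old value.
  t4: dirty, but its reads are unchanged (t2 unchanged); cached 9 stands.
  t6: a read changed (t1 9->3) — executes, giving 12.

Note where the cutoff bites: t4 is checked, finds nothing changed, and keeps its cache.

Demanding t6 again yields 12.
3 computations run: t1, t2, t6.
The nodes whose values change: a3, t1, t6.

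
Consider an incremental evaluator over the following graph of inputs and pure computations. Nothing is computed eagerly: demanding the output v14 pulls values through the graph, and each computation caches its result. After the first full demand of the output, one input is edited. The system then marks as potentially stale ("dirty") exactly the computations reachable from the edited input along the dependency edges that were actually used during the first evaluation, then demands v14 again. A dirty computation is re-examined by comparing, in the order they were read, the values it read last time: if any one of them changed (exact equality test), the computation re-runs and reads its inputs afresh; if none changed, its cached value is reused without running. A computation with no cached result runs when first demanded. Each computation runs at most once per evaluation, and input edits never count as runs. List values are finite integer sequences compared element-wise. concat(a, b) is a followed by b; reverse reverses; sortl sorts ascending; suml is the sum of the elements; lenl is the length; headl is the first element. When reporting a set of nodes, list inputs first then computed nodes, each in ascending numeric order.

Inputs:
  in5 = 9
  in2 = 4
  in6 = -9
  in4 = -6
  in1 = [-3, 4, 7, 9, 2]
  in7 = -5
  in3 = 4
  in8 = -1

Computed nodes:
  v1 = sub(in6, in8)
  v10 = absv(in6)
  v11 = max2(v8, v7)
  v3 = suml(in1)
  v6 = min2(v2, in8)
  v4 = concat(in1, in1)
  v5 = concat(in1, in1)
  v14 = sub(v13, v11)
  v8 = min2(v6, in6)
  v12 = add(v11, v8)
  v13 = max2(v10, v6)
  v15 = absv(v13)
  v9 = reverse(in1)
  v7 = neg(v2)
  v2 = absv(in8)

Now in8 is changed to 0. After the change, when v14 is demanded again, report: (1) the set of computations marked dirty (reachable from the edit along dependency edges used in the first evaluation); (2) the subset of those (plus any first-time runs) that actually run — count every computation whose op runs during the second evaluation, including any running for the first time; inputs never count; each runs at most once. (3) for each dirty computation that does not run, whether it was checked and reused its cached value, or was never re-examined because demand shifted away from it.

Dirty set: v2, v6, v7, v8, v11, v13, v14.
Run set: v2, v6, v7, v8, v11, v13, v14 (7 run).
All dirty computations ended up running.

Initial pass — values computed on the first demand:
  v2 = absv(-1) = 1
  v6 = min2(1, -1) = -1
  v7 = neg(1) = -1
  v8 = min2(-1, -9) = -9
  v10 = absv(-9) = 9
  v11 = max2(-9, -1) = -1
  v13 = max2(9, -1) = 9
  v14 = sub(9, -1) = 10

Second demand — change propagation:
  v2: re-runs because in8 -1->0; new result 0.
  v6: re-runs because v2 1->0; in8 -1->0; new result 0.
  v7: re-runs because v2 1->0; new result 0.
  v8: re-runs because v6 -1->0; new result -9 (unchanged).
  v11: re-runs because v7 -1->0; new result 0.
  v13: re-runs because v6 -1->0; new result 9 (unchanged).
  v14: re-runs because v11 -1->0; new result 9.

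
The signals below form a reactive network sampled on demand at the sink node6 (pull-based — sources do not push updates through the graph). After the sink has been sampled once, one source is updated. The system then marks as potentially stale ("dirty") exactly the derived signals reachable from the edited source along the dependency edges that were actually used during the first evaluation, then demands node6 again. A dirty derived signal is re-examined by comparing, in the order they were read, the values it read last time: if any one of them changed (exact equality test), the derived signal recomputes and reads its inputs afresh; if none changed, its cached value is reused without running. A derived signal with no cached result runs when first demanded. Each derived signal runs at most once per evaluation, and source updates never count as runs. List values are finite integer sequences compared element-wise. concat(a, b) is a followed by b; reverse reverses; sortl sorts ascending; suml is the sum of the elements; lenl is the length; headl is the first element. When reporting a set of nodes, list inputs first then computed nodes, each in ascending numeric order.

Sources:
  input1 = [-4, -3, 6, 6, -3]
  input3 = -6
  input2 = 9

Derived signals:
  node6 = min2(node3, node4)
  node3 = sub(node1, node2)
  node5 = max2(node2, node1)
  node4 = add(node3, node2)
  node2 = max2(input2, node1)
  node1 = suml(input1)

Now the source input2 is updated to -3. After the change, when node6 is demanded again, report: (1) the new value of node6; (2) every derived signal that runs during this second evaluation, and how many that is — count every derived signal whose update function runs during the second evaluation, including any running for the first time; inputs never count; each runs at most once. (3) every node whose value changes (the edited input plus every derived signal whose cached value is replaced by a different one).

node6 now evaluates to 0.
Run set: node2, node3, node4, node6 (4 run).
Changed values: input2, node2, node3, node6.

Initial pass — values computed on the first demand:
  node1 = suml([-4, -3, 6, 6, -3]) = 2
  node2 = max2(9, 2) = 9
  node3 = sub(2, 9) = -7
  node4 = add(-7, 9) = 2
  node6 = min2(-7, 2) = -7

Second demand — change propagation:
  node2: re-runs because input2 9->-3; new result 2.
  node3: re-runs because node2 9->2; new result 0.
  node4: re-runs because node3 -7->0; node2 9->2; new result 2 (unchanged).
  node6: re-runs because node3 -7->0; new result 0.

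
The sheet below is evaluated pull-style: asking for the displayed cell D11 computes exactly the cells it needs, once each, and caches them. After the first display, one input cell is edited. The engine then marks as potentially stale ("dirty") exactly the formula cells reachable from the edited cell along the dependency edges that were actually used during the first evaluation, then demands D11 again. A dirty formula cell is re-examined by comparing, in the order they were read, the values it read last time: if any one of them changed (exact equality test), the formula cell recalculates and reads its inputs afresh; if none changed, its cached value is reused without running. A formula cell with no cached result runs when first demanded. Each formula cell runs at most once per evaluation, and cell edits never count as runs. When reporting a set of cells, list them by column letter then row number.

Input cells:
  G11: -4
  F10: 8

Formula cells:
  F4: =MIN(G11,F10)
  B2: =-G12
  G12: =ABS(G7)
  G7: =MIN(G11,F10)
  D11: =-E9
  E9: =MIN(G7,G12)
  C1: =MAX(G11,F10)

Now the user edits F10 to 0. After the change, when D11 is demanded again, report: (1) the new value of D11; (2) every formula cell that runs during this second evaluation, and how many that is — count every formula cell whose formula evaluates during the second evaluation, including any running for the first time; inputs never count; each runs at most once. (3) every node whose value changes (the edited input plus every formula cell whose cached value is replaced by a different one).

Demanding D11 again yields 4.
1 formula cells run: G7.
The nodes whose values change: F10.
Note the absorption at G7: it re-runs yet its value is the same, leaving the output's value untouched.

First demand of the output computes:
  G7 = MIN(-4, 8) = -4
  G12 = ABS(-4) = 4
  E9 = MIN(-4, 4) = -4
  D11 = -(-4) = 4

After the edit, cleaning proceeds:
  G7: a read changed (F10 8->0) — executes, giving -4 — identical to its old value.
  G12: dirty, but its reads are unchanged (G7 unchanged); cached 4 stands.
  E9: dirty, but its reads are unchanged (G7 unchanged, G12 unchanged); cached -4 stands.
  D11: dirty, but its reads are unchanged (E9 unchanged); cached 4 stands.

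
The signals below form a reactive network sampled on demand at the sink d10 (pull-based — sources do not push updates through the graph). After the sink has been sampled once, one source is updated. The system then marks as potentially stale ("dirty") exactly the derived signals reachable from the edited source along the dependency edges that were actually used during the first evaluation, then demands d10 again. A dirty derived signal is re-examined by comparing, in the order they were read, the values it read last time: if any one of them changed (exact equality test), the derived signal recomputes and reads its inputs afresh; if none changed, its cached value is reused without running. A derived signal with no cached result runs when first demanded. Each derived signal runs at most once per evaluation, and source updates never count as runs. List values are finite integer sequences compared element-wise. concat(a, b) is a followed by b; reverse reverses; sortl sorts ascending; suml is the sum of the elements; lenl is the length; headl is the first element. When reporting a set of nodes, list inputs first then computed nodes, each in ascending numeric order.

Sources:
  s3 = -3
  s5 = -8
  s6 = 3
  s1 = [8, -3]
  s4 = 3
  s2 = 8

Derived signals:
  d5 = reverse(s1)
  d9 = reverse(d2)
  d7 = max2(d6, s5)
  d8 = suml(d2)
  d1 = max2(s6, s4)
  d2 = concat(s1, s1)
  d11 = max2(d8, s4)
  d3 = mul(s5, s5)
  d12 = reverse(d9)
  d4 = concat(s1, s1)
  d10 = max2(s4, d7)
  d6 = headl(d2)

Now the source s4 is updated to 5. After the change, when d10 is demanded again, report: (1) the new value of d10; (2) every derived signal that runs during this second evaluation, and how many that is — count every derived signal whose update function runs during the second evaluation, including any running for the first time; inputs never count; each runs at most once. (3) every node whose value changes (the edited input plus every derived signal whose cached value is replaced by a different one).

Initial pass — values computed on the first demand:
  d2 = concat([8, -3], [8, -3]) = [8, -3, 8, -3]
  d6 = headl([8, -3, 8, -3]) = 8
  d7 = max2(8, -8) = 8
  d10 = max2(3, 8) = 8

Second demand — change propagation:
  d10: re-runs because s4 3->5; new result 8 (unchanged).

d10 now evaluates to 8.
Run set: d10 (1 run).
Changed values: s4.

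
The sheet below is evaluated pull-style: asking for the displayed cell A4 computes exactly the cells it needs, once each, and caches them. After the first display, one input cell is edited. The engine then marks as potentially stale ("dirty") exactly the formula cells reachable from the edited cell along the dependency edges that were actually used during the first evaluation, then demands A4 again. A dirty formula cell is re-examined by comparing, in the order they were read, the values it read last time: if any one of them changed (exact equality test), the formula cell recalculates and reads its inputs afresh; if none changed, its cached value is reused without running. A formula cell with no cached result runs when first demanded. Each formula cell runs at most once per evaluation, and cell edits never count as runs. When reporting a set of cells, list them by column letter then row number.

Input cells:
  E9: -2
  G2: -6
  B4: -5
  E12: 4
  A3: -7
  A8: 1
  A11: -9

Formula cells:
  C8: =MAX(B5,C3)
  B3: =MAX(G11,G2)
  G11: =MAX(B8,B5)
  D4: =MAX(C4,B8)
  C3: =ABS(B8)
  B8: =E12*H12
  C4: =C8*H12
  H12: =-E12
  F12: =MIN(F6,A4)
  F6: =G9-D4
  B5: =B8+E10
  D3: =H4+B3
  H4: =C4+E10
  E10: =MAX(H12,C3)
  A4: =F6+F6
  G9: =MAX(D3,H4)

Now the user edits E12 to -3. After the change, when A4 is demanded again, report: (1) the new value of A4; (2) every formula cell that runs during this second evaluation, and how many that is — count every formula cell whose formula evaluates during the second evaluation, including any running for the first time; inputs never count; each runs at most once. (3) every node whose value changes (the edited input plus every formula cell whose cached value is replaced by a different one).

First demand of the output computes:
  H12 = -(4) = -4
  B8 = 4 * -4 = -16
  C3 = ABS(-16) = 16
  E10 = MAX(-4, 16) = 16
  B5 = -16 + 16 = 0
  C8 = MAX(0, 16) = 16
  C4 = 16 * -4 = -64
  D4 = MAX(-64, -16) = -16
  G11 = MAX(-16, 0) = 0
  B3 = MAX(0, -6) = 0
  H4 = -64 + 16 = -48
  D3 = -48 + 0 = -48
  G9 = MAX(-48, -48) = -48
  F6 = -48 - -16 = -32
  A4 = -32 + -32 = -64

After the edit, cleaning proceeds:
  H12: a read changed (E12 4->-3) — executes, giving 3.
  B8: a read changed (E12 4->-3; H12 -4->3) — executes, giving -9.
  C3: a read changed (B8 -16->-9) — executes, giving 9.
  E10: a read changed (H12 -4->3; C3 16->9) — executes, giving 9.
  B5: a read changed (B8 -16->-9; E10 16->9) — executes, giving 0 — identical to its old value.
  C8: a read changed (C3 16->9) — executes, giving 9.
  C4: a read changed (C8 16->9; H12 -4->3) — executes, giving 27.
  D4: a read changed (C4 -64->27; B8 -16->-9) — executes, giving 27.
  G11: a read changed (B8 -16->-9) — executes, giving 0 — identical to its old value.
  B3: dirty, but its reads are unchanged (G11 unchanged, G2 unchanged); cached 0 stands.
  H4: a read changed (C4 -64->27; E10 16->9) — executes, giving 36.
  D3: a read changed (H4 -48->36) — executes, giving 36.
  G9: a read changed (D3 -48->36; H4 -48->36) — executes, giving 36.
  F6: a read changed (G9 -48->36; D4 -16->27) — executes, giving 9.
  A4: a read changed (F6 -32->9; F6 -32->9) — executes, giving 18.

Note where the cutoff bites: B3 is checked, finds nothing changed, and keeps its cache.

Demanding A4 again yields 18.
14 formula cells run: A4, B5, B8, C3, C4, C8, D3, D4, E10, F6, G9, G11, H4, H12.
The nodes whose values change: A4, B8, C3, C4, C8, D3, D4, E10, E12, F6, G9, H4, H12.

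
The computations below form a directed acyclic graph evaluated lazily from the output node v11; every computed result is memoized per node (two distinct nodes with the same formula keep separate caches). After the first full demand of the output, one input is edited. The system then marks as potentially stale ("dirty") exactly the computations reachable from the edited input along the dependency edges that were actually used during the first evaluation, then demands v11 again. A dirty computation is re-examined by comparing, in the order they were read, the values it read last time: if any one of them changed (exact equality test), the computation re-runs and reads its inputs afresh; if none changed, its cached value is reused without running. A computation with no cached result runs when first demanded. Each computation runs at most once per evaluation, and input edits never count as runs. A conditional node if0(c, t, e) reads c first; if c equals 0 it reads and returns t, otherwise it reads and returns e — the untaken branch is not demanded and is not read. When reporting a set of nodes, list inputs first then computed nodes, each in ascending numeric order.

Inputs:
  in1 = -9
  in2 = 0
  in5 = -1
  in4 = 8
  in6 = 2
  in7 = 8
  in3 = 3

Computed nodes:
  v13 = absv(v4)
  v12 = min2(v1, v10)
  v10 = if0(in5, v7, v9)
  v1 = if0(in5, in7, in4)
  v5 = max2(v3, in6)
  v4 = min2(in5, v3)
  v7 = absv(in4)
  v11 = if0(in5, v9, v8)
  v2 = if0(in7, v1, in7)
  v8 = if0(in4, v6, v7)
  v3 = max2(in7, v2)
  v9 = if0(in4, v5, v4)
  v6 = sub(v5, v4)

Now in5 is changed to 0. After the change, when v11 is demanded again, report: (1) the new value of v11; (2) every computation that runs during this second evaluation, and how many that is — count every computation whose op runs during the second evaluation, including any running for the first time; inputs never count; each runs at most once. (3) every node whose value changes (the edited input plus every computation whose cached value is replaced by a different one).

First demand of the output computes:
  v7 = absv(8) = 8
  v8 = if0(in4=8 -> else branch v7) = 8
  v11 = if0(in5=-1 -> else branch v8) = 8

After the edit, cleaning proceeds:
  v2: had never run; runs now, result 8.
  v3: had never run; runs now, result 8.
  v4: had never run; runs now, result 0.
  v9: had never run; runs now, result 0.
  v11: a read changed (in5 -1->0) — executes, giving 0.

Note the branch switch — v2, v3, v4, v9 had no cache and run now for the first time.

Demanding v11 again yields 0.
5 computations run: v2, v3, v4, v9, v11.
The nodes whose values change: in5, v11.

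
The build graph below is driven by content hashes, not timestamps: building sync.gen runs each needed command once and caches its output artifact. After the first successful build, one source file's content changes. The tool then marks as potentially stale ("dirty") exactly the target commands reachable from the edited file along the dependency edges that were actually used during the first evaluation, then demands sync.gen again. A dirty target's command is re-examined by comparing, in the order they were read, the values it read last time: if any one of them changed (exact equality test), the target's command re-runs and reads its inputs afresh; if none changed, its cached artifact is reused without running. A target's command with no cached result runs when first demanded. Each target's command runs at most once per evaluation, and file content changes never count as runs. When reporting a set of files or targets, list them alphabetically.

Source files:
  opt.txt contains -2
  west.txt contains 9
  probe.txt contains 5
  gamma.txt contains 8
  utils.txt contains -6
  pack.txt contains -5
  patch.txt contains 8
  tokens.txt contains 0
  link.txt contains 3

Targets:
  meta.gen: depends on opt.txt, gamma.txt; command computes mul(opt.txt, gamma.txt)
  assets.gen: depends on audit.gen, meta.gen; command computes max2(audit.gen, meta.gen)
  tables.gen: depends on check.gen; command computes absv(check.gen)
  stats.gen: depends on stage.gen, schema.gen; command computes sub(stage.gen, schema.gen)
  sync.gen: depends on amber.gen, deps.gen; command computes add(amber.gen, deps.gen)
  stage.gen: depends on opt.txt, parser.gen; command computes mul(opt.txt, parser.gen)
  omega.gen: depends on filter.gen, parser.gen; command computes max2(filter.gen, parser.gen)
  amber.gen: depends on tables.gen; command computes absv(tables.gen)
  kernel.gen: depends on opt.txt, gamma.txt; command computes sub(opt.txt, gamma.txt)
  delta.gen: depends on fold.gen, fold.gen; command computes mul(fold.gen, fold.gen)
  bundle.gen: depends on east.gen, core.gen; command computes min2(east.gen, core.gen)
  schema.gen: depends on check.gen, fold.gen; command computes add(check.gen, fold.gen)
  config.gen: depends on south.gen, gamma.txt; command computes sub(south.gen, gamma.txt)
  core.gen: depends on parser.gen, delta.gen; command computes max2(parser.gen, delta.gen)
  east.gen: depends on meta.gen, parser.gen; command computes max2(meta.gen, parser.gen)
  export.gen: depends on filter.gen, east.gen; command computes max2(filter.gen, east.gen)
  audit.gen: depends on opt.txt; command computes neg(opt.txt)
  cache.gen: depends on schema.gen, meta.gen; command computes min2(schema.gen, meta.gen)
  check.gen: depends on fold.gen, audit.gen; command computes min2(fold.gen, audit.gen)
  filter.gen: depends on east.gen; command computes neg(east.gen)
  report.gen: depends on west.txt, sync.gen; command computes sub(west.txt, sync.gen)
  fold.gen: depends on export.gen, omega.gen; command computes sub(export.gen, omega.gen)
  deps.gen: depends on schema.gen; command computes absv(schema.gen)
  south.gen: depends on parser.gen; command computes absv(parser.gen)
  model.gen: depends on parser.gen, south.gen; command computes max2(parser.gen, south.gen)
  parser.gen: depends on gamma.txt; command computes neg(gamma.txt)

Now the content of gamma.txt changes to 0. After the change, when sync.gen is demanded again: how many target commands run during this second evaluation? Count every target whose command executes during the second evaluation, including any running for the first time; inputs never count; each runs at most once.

Run set: east.gen, export.gen, filter.gen, fold.gen, meta.gen, omega.gen, parser.gen (7 run).
The important point: fold.gen recomputes to an identical value, and the output ends up unchanged.

Initial pass — values computed on the first demand:
  audit.gen = neg(-2) = 2
  meta.gen = mul(-2, 8) = -16
  parser.gen = neg(8) = -8
  east.gen = max2(-16, -8) = -8
  filter.gen = neg(-8) = 8
  export.gen = max2(8, -8) = 8
  omega.gen = max2(8, -8) = 8
  fold.gen = sub(8, 8) = 0
  check.gen = min2(0, 2) = 0
  schema.gen = add(0, 0) = 0
  deps.gen = absv(0) = 0
  tables.gen = absv(0) = 0
  amber.gen = absv(0) = 0
  sync.gen = add(0, 0) = 0

Second demand — change propagation:
  meta.gen: re-runs because gamma.txt 8->0; new result 0.
  parser.gen: re-runs because gamma.txt 8->0; new result 0.
  east.gen: re-runs because meta.gen -16->0; parser.gen -8->0; new result 0.
  filter.gen: re-runs because east.gen -8->0; new result 0.
  export.gen: re-runs because filter.gen 8->0; east.gen -8->0; new result 0.
  omega.gen: re-runs because filter.gen 8->0; parser.gen -8->0; new result 0.
  fold.gen: re-runs because export.gen 8->0; omega.gen 8->0; new result 0 (unchanged).
  check.gen: re-examined; everything it read last time is the same (fold.gen unchanged, audit.gen unchanged) — cache 0 kept, no run.
  schema.gen: re-examined; everything it read last time is the same (check.gen unchanged, fold.gen unchanged) — cache 0 kept, no run.
  deps.gen: re-examined; everything it read last time is the same (schema.gen unchanged) — cache 0 kept, no run.
  tables.gen: re-examined; everything it read last time is the same (check.gen unchanged) — cache 0 kept, no run.
  amber.gen: re-examined; everything it read last time is the same (tables.gen unchanged) — cache 0 kept, no run.
  sync.gen: re-examined; everything it read last time is the same (amber.gen unchanged, deps.gen unchanged) — cache 0 kept, no run.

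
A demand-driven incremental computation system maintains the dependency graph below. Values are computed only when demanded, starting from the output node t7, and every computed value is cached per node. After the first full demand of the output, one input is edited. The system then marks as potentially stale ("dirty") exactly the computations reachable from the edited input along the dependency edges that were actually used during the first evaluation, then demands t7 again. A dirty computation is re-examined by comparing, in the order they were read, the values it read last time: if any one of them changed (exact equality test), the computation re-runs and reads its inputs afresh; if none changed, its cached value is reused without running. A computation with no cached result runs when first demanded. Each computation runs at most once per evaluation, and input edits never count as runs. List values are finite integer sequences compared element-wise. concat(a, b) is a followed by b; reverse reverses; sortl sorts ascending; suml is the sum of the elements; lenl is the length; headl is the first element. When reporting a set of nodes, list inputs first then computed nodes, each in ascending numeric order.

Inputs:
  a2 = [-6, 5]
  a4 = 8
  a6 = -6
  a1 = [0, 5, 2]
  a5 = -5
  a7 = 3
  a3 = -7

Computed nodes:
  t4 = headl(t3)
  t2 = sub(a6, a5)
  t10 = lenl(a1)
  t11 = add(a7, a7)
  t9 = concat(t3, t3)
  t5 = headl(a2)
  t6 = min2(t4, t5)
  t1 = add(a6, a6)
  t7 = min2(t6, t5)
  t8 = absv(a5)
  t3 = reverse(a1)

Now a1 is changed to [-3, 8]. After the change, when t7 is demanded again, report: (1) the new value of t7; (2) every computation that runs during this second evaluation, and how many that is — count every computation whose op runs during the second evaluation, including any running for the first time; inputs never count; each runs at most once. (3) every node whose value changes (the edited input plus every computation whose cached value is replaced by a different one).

New value of t7: -6.
Computations that run: t3, t4, t6 — 3 in total.
Values that change: a1, t3, t4.
Key observation: the change is absorbed at t6 — it re-runs but produces the same value, and the output's value is unchanged.

First evaluation (everything demanded from the output):
  t3 = reverse([0, 5, 2]) = [2, 5, 0]
  t4 = headl([2, 5, 0]) = 2
  t5 = headl([-6, 5]) = -6
  t6 = min2(2, -6) = -6
  t7 = min2(-6, -6) = -6

Propagation after the edit:
  t3: runs — a1 [0, 5, 2]->[-3, 8]; result [8, -3].
  t4: runs — t3 [2, 5, 0]->[8, -3]; result 8.
  t6: runs — t4 2->8; result -6 (same value as before).
  t7: checked — values it read are unchanged (t6 unchanged, t5 unchanged); reused cached -6 without running.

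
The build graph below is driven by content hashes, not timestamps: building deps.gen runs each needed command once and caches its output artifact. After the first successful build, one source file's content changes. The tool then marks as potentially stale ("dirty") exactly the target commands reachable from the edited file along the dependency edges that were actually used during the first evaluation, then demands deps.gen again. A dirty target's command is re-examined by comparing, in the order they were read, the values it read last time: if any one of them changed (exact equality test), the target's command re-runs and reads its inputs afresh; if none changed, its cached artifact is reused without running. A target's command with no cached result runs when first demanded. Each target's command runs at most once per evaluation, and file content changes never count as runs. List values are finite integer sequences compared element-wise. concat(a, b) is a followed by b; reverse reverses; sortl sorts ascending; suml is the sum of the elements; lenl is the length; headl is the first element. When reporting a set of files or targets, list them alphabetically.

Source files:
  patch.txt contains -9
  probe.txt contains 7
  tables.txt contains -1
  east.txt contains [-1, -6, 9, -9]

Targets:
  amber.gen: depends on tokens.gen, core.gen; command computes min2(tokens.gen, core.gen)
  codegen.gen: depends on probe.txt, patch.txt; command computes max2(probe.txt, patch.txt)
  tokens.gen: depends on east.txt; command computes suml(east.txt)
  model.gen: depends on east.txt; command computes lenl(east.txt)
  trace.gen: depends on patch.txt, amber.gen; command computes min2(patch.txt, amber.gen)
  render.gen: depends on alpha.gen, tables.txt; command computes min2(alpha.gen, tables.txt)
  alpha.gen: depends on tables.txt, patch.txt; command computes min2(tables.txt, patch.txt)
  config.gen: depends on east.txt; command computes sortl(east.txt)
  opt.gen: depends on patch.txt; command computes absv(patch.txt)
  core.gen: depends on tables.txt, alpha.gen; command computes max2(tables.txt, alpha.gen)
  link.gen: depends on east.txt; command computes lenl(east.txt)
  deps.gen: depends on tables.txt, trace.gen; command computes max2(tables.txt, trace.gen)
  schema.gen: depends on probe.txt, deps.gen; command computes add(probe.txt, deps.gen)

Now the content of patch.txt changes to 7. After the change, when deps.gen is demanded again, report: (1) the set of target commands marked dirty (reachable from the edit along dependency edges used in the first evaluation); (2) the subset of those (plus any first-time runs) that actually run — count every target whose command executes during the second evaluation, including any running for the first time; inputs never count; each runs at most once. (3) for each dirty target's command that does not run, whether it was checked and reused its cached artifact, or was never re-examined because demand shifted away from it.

Dirty set: alpha.gen, amber.gen, core.gen, deps.gen, trace.gen.
Run set: alpha.gen, core.gen, deps.gen, trace.gen (4 run).
Re-examined without running (cache reused): amber.gen.
The important point: at amber.gen every value read last time is unchanged, so the dirty flag clears without a run.

Initial pass — values computed on the first demand:
  alpha.gen = min2(-1, -9) = -9
  core.gen = max2(-1, -9) = -1
  tokens.gen = suml([-1, -6, 9, -9]) = -7
  amber.gen = min2(-7, -1) = -7
  trace.gen = min2(-9, -7) = -9
  deps.gen = max2(-1, -9) = -1

Second demand — change propagation:
  alpha.gen: re-runs because patch.txt -9->7; new result -1.
  core.gen: re-runs because alpha.gen -9->-1; new result -1 (unchanged).
  amber.gen: re-examined; everything it read last time is the same (tokens.gen unchanged, core.gen unchanged) — cache -7 kept, no run.
  trace.gen: re-runs because patch.txt -9->7; new result -7.
  deps.gen: re-runs because trace.gen -9->-7; new result -1 (unchanged).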